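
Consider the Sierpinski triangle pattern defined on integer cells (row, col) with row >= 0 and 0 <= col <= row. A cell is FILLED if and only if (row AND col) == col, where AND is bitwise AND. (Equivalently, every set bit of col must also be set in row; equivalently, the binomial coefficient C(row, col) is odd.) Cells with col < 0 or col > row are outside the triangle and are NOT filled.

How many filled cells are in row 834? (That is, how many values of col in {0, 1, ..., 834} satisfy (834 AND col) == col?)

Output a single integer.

Answer: 16

Derivation:
834 in binary = 1101000010
popcount(834) = number of 1-bits in 1101000010 = 4
A col c satisfies (834 AND c) == c iff every set bit of c is also set in 834; each of the 4 set bits of 834 can independently be on or off in c.
count = 2^4 = 16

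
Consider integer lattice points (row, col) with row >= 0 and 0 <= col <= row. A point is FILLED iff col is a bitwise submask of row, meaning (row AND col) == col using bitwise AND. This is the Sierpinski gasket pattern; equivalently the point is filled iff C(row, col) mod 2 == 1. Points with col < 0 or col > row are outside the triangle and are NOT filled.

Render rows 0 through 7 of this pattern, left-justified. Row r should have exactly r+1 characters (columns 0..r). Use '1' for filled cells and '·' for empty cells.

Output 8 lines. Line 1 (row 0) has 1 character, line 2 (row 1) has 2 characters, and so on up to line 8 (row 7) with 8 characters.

Answer: 1
11
1·1
1111
1···1
11··11
1·1·1·1
11111111

Derivation:
r0=0: 1
r1=1: 11
r2=10: 1·1
r3=11: 1111
r4=100: 1···1
r5=101: 11··11
r6=110: 1·1·1·1
r7=111: 11111111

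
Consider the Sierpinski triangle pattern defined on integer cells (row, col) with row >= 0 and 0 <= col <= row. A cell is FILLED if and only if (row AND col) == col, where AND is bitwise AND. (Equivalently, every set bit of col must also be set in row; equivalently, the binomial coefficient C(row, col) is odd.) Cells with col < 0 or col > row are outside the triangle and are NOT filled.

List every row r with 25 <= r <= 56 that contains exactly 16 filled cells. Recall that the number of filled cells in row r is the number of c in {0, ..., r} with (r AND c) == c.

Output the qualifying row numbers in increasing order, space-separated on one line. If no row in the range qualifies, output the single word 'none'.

Row r has 2^popcount(r) filled cells, so we need popcount(r) = log2(16) = 4.
Scan r = 25..56 and keep those with exactly 4 one-bits:
r=25=11001 popcount=3 -> skip
r=26=11010 popcount=3 -> skip
r=27=11011 popcount=4 -> KEEP
r=28=11100 popcount=3 -> skip
r=29=11101 popcount=4 -> KEEP
r=30=11110 popcount=4 -> KEEP
r=31=11111 popcount=5 -> skip
r=32=100000 popcount=1 -> skip
r=33=100001 popcount=2 -> skip
r=34=100010 popcount=2 -> skip
r=35=100011 popcount=3 -> skip
r=36=100100 popcount=2 -> skip
r=37=100101 popcount=3 -> skip
r=38=100110 popcount=3 -> skip
r=39=100111 popcount=4 -> KEEP
r=40=101000 popcount=2 -> skip
r=41=101001 popcount=3 -> skip
r=42=101010 popcount=3 -> skip
r=43=101011 popcount=4 -> KEEP
r=44=101100 popcount=3 -> skip
r=45=101101 popcount=4 -> KEEP
r=46=101110 popcount=4 -> KEEP
r=47=101111 popcount=5 -> skip
r=48=110000 popcount=2 -> skip
r=49=110001 popcount=3 -> skip
r=50=110010 popcount=3 -> skip
r=51=110011 popcount=4 -> KEEP
r=52=110100 popcount=3 -> skip
r=53=110101 popcount=4 -> KEEP
r=54=110110 popcount=4 -> KEEP
r=55=110111 popcount=5 -> skip
r=56=111000 popcount=3 -> skip
Kept rows: 27 29 30 39 43 45 46 51 53 54

Answer: 27 29 30 39 43 45 46 51 53 54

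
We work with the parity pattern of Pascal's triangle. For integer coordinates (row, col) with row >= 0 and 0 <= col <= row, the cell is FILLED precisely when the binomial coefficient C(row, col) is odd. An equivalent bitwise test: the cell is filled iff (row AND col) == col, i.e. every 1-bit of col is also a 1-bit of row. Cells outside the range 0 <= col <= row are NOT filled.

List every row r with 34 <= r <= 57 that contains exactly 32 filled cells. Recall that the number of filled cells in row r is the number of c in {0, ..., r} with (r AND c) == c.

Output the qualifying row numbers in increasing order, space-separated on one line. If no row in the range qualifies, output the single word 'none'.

Answer: 47 55

Derivation:
Row r has 2^popcount(r) filled cells, so we need popcount(r) = log2(32) = 5.
Scan r = 34..57 and keep those with exactly 5 one-bits:
r=34=100010 popcount=2 -> skip
r=35=100011 popcount=3 -> skip
r=36=100100 popcount=2 -> skip
r=37=100101 popcount=3 -> skip
r=38=100110 popcount=3 -> skip
r=39=100111 popcount=4 -> skip
r=40=101000 popcount=2 -> skip
r=41=101001 popcount=3 -> skip
r=42=101010 popcount=3 -> skip
r=43=101011 popcount=4 -> skip
r=44=101100 popcount=3 -> skip
r=45=101101 popcount=4 -> skip
r=46=101110 popcount=4 -> skip
r=47=101111 popcount=5 -> KEEP
r=48=110000 popcount=2 -> skip
r=49=110001 popcount=3 -> skip
r=50=110010 popcount=3 -> skip
r=51=110011 popcount=4 -> skip
r=52=110100 popcount=3 -> skip
r=53=110101 popcount=4 -> skip
r=54=110110 popcount=4 -> skip
r=55=110111 popcount=5 -> KEEP
r=56=111000 popcount=3 -> skip
r=57=111001 popcount=4 -> skip
Kept rows: 47 55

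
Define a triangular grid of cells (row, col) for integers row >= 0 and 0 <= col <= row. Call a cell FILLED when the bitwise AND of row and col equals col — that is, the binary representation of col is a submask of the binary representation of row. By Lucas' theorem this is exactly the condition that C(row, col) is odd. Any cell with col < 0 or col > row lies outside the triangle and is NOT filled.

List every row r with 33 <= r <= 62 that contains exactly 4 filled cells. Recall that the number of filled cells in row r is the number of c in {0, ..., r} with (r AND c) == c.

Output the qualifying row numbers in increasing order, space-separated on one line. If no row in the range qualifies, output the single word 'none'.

Row r has 2^popcount(r) filled cells, so we need popcount(r) = log2(4) = 2.
Scan r = 33..62 and keep those with exactly 2 one-bits:
r=33=100001 popcount=2 -> KEEP
r=34=100010 popcount=2 -> KEEP
r=35=100011 popcount=3 -> skip
r=36=100100 popcount=2 -> KEEP
r=37=100101 popcount=3 -> skip
r=38=100110 popcount=3 -> skip
r=39=100111 popcount=4 -> skip
r=40=101000 popcount=2 -> KEEP
r=41=101001 popcount=3 -> skip
r=42=101010 popcount=3 -> skip
r=43=101011 popcount=4 -> skip
r=44=101100 popcount=3 -> skip
r=45=101101 popcount=4 -> skip
r=46=101110 popcount=4 -> skip
r=47=101111 popcount=5 -> skip
r=48=110000 popcount=2 -> KEEP
r=49=110001 popcount=3 -> skip
r=50=110010 popcount=3 -> skip
r=51=110011 popcount=4 -> skip
r=52=110100 popcount=3 -> skip
r=53=110101 popcount=4 -> skip
r=54=110110 popcount=4 -> skip
r=55=110111 popcount=5 -> skip
r=56=111000 popcount=3 -> skip
r=57=111001 popcount=4 -> skip
r=58=111010 popcount=4 -> skip
r=59=111011 popcount=5 -> skip
r=60=111100 popcount=4 -> skip
r=61=111101 popcount=5 -> skip
r=62=111110 popcount=5 -> skip
Kept rows: 33 34 36 40 48

Answer: 33 34 36 40 48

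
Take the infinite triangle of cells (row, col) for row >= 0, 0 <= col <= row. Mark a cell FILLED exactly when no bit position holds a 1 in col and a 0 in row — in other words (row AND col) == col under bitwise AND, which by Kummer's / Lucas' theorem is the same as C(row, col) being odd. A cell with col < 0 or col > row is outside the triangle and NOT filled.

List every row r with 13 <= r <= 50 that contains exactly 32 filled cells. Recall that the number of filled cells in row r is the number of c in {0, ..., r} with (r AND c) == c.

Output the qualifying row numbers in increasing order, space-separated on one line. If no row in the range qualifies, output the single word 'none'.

Row r has 2^popcount(r) filled cells, so we need popcount(r) = log2(32) = 5.
Scan r = 13..50 and keep those with exactly 5 one-bits:
r=13=1101 popcount=3 -> skip
r=14=1110 popcount=3 -> skip
r=15=1111 popcount=4 -> skip
r=16=10000 popcount=1 -> skip
r=17=10001 popcount=2 -> skip
r=18=10010 popcount=2 -> skip
r=19=10011 popcount=3 -> skip
r=20=10100 popcount=2 -> skip
r=21=10101 popcount=3 -> skip
r=22=10110 popcount=3 -> skip
r=23=10111 popcount=4 -> skip
r=24=11000 popcount=2 -> skip
r=25=11001 popcount=3 -> skip
r=26=11010 popcount=3 -> skip
r=27=11011 popcount=4 -> skip
r=28=11100 popcount=3 -> skip
r=29=11101 popcount=4 -> skip
r=30=11110 popcount=4 -> skip
r=31=11111 popcount=5 -> KEEP
r=32=100000 popcount=1 -> skip
r=33=100001 popcount=2 -> skip
r=34=100010 popcount=2 -> skip
r=35=100011 popcount=3 -> skip
r=36=100100 popcount=2 -> skip
r=37=100101 popcount=3 -> skip
r=38=100110 popcount=3 -> skip
r=39=100111 popcount=4 -> skip
r=40=101000 popcount=2 -> skip
r=41=101001 popcount=3 -> skip
r=42=101010 popcount=3 -> skip
r=43=101011 popcount=4 -> skip
r=44=101100 popcount=3 -> skip
r=45=101101 popcount=4 -> skip
r=46=101110 popcount=4 -> skip
r=47=101111 popcount=5 -> KEEP
r=48=110000 popcount=2 -> skip
r=49=110001 popcount=3 -> skip
r=50=110010 popcount=3 -> skip
Kept rows: 31 47

Answer: 31 47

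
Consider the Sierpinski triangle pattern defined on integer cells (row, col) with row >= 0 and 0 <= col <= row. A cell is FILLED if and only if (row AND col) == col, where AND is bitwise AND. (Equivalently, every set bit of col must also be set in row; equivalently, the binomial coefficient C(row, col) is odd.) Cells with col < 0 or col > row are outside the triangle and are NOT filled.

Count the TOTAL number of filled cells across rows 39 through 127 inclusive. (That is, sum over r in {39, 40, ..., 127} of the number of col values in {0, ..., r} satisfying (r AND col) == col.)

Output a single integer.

Answer: 1906

Derivation:
r39=100111 pc4: +16 =16
r40=101000 pc2: +4 =20
r41=101001 pc3: +8 =28
r42=101010 pc3: +8 =36
r43=101011 pc4: +16 =52
r44=101100 pc3: +8 =60
r45=101101 pc4: +16 =76
r46=101110 pc4: +16 =92
r47=101111 pc5: +32 =124
r48=110000 pc2: +4 =128
r49=110001 pc3: +8 =136
r50=110010 pc3: +8 =144
r51=110011 pc4: +16 =160
r52=110100 pc3: +8 =168
r53=110101 pc4: +16 =184
r54=110110 pc4: +16 =200
r55=110111 pc5: +32 =232
r56=111000 pc3: +8 =240
r57=111001 pc4: +16 =256
r58=111010 pc4: +16 =272
r59=111011 pc5: +32 =304
r60=111100 pc4: +16 =320
r61=111101 pc5: +32 =352
r62=111110 pc5: +32 =384
r63=111111 pc6: +64 =448
r64=1000000 pc1: +2 =450
r65=1000001 pc2: +4 =454
r66=1000010 pc2: +4 =458
r67=1000011 pc3: +8 =466
r68=1000100 pc2: +4 =470
r69=1000101 pc3: +8 =478
r70=1000110 pc3: +8 =486
r71=1000111 pc4: +16 =502
r72=1001000 pc2: +4 =506
r73=1001001 pc3: +8 =514
r74=1001010 pc3: +8 =522
r75=1001011 pc4: +16 =538
r76=1001100 pc3: +8 =546
r77=1001101 pc4: +16 =562
r78=1001110 pc4: +16 =578
r79=1001111 pc5: +32 =610
r80=1010000 pc2: +4 =614
r81=1010001 pc3: +8 =622
r82=1010010 pc3: +8 =630
r83=1010011 pc4: +16 =646
r84=1010100 pc3: +8 =654
r85=1010101 pc4: +16 =670
r86=1010110 pc4: +16 =686
r87=1010111 pc5: +32 =718
r88=1011000 pc3: +8 =726
r89=1011001 pc4: +16 =742
r90=1011010 pc4: +16 =758
r91=1011011 pc5: +32 =790
r92=1011100 pc4: +16 =806
r93=1011101 pc5: +32 =838
r94=1011110 pc5: +32 =870
r95=1011111 pc6: +64 =934
r96=1100000 pc2: +4 =938
r97=1100001 pc3: +8 =946
r98=1100010 pc3: +8 =954
r99=1100011 pc4: +16 =970
r100=1100100 pc3: +8 =978
r101=1100101 pc4: +16 =994
r102=1100110 pc4: +16 =1010
r103=1100111 pc5: +32 =1042
r104=1101000 pc3: +8 =1050
r105=1101001 pc4: +16 =1066
r106=1101010 pc4: +16 =1082
r107=1101011 pc5: +32 =1114
r108=1101100 pc4: +16 =1130
r109=1101101 pc5: +32 =1162
r110=1101110 pc5: +32 =1194
r111=1101111 pc6: +64 =1258
r112=1110000 pc3: +8 =1266
r113=1110001 pc4: +16 =1282
r114=1110010 pc4: +16 =1298
r115=1110011 pc5: +32 =1330
r116=1110100 pc4: +16 =1346
r117=1110101 pc5: +32 =1378
r118=1110110 pc5: +32 =1410
r119=1110111 pc6: +64 =1474
r120=1111000 pc4: +16 =1490
r121=1111001 pc5: +32 =1522
r122=1111010 pc5: +32 =1554
r123=1111011 pc6: +64 =1618
r124=1111100 pc5: +32 =1650
r125=1111101 pc6: +64 =1714
r126=1111110 pc6: +64 =1778
r127=1111111 pc7: +128 =1906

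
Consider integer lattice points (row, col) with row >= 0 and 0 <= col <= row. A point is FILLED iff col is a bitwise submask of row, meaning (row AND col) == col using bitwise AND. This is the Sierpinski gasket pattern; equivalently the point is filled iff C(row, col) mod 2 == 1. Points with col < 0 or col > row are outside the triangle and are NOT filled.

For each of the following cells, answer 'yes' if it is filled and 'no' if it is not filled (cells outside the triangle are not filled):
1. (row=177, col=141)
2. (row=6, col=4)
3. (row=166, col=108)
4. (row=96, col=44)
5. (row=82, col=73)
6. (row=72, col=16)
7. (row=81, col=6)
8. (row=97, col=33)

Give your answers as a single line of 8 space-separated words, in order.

(177,141): row=0b10110001, col=0b10001101, row AND col = 0b10000001 = 129; 129 != 141 -> empty
(6,4): row=0b110, col=0b100, row AND col = 0b100 = 4; 4 == 4 -> filled
(166,108): row=0b10100110, col=0b1101100, row AND col = 0b100100 = 36; 36 != 108 -> empty
(96,44): row=0b1100000, col=0b101100, row AND col = 0b100000 = 32; 32 != 44 -> empty
(82,73): row=0b1010010, col=0b1001001, row AND col = 0b1000000 = 64; 64 != 73 -> empty
(72,16): row=0b1001000, col=0b10000, row AND col = 0b0 = 0; 0 != 16 -> empty
(81,6): row=0b1010001, col=0b110, row AND col = 0b0 = 0; 0 != 6 -> empty
(97,33): row=0b1100001, col=0b100001, row AND col = 0b100001 = 33; 33 == 33 -> filled

Answer: no yes no no no no no yes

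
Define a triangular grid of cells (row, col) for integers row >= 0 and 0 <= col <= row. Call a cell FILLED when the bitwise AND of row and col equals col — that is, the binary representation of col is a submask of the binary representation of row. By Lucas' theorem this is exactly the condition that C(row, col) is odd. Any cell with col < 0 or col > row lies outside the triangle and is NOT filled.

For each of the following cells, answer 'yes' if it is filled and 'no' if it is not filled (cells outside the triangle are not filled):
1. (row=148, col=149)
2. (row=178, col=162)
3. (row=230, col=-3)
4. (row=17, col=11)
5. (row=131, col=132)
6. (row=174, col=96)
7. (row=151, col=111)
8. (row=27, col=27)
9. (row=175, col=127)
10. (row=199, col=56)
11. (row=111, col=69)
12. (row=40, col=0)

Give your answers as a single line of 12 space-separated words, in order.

(148,149): col outside [0, 148] -> not filled
(178,162): row=0b10110010, col=0b10100010, row AND col = 0b10100010 = 162; 162 == 162 -> filled
(230,-3): col outside [0, 230] -> not filled
(17,11): row=0b10001, col=0b1011, row AND col = 0b1 = 1; 1 != 11 -> empty
(131,132): col outside [0, 131] -> not filled
(174,96): row=0b10101110, col=0b1100000, row AND col = 0b100000 = 32; 32 != 96 -> empty
(151,111): row=0b10010111, col=0b1101111, row AND col = 0b111 = 7; 7 != 111 -> empty
(27,27): row=0b11011, col=0b11011, row AND col = 0b11011 = 27; 27 == 27 -> filled
(175,127): row=0b10101111, col=0b1111111, row AND col = 0b101111 = 47; 47 != 127 -> empty
(199,56): row=0b11000111, col=0b111000, row AND col = 0b0 = 0; 0 != 56 -> empty
(111,69): row=0b1101111, col=0b1000101, row AND col = 0b1000101 = 69; 69 == 69 -> filled
(40,0): row=0b101000, col=0b0, row AND col = 0b0 = 0; 0 == 0 -> filled

Answer: no yes no no no no no yes no no yes yes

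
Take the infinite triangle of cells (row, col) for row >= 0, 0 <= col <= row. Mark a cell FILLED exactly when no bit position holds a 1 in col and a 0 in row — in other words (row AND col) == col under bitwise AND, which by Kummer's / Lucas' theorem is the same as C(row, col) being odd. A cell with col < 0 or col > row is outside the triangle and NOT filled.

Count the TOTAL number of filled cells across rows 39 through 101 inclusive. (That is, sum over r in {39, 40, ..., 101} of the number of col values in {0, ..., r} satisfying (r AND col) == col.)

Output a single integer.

Answer: 994

Derivation:
r39=100111 pc4: +16 =16
r40=101000 pc2: +4 =20
r41=101001 pc3: +8 =28
r42=101010 pc3: +8 =36
r43=101011 pc4: +16 =52
r44=101100 pc3: +8 =60
r45=101101 pc4: +16 =76
r46=101110 pc4: +16 =92
r47=101111 pc5: +32 =124
r48=110000 pc2: +4 =128
r49=110001 pc3: +8 =136
r50=110010 pc3: +8 =144
r51=110011 pc4: +16 =160
r52=110100 pc3: +8 =168
r53=110101 pc4: +16 =184
r54=110110 pc4: +16 =200
r55=110111 pc5: +32 =232
r56=111000 pc3: +8 =240
r57=111001 pc4: +16 =256
r58=111010 pc4: +16 =272
r59=111011 pc5: +32 =304
r60=111100 pc4: +16 =320
r61=111101 pc5: +32 =352
r62=111110 pc5: +32 =384
r63=111111 pc6: +64 =448
r64=1000000 pc1: +2 =450
r65=1000001 pc2: +4 =454
r66=1000010 pc2: +4 =458
r67=1000011 pc3: +8 =466
r68=1000100 pc2: +4 =470
r69=1000101 pc3: +8 =478
r70=1000110 pc3: +8 =486
r71=1000111 pc4: +16 =502
r72=1001000 pc2: +4 =506
r73=1001001 pc3: +8 =514
r74=1001010 pc3: +8 =522
r75=1001011 pc4: +16 =538
r76=1001100 pc3: +8 =546
r77=1001101 pc4: +16 =562
r78=1001110 pc4: +16 =578
r79=1001111 pc5: +32 =610
r80=1010000 pc2: +4 =614
r81=1010001 pc3: +8 =622
r82=1010010 pc3: +8 =630
r83=1010011 pc4: +16 =646
r84=1010100 pc3: +8 =654
r85=1010101 pc4: +16 =670
r86=1010110 pc4: +16 =686
r87=1010111 pc5: +32 =718
r88=1011000 pc3: +8 =726
r89=1011001 pc4: +16 =742
r90=1011010 pc4: +16 =758
r91=1011011 pc5: +32 =790
r92=1011100 pc4: +16 =806
r93=1011101 pc5: +32 =838
r94=1011110 pc5: +32 =870
r95=1011111 pc6: +64 =934
r96=1100000 pc2: +4 =938
r97=1100001 pc3: +8 =946
r98=1100010 pc3: +8 =954
r99=1100011 pc4: +16 =970
r100=1100100 pc3: +8 =978
r101=1100101 pc4: +16 =994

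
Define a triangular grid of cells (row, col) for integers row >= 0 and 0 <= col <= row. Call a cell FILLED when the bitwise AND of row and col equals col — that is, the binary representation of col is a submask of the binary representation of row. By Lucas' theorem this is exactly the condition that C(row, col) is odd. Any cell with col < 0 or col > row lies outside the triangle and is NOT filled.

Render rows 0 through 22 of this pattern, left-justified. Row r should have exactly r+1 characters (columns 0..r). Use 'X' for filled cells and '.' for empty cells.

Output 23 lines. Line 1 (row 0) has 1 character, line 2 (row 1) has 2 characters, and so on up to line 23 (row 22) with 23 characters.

Answer: X
XX
X.X
XXXX
X...X
XX..XX
X.X.X.X
XXXXXXXX
X.......X
XX......XX
X.X.....X.X
XXXX....XXXX
X...X...X...X
XX..XX..XX..XX
X.X.X.X.X.X.X.X
XXXXXXXXXXXXXXXX
X...............X
XX..............XX
X.X.............X.X
XXXX............XXXX
X...X...........X...X
XX..XX..........XX..XX
X.X.X.X.........X.X.X.X

Derivation:
r0=0: X
r1=1: XX
r2=10: X.X
r3=11: XXXX
r4=100: X...X
r5=101: XX..XX
r6=110: X.X.X.X
r7=111: XXXXXXXX
r8=1000: X.......X
r9=1001: XX......XX
r10=1010: X.X.....X.X
r11=1011: XXXX....XXXX
r12=1100: X...X...X...X
r13=1101: XX..XX..XX..XX
r14=1110: X.X.X.X.X.X.X.X
r15=1111: XXXXXXXXXXXXXXXX
r16=10000: X...............X
r17=10001: XX..............XX
r18=10010: X.X.............X.X
r19=10011: XXXX............XXXX
r20=10100: X...X...........X...X
r21=10101: XX..XX..........XX..XX
r22=10110: X.X.X.X.........X.X.X.X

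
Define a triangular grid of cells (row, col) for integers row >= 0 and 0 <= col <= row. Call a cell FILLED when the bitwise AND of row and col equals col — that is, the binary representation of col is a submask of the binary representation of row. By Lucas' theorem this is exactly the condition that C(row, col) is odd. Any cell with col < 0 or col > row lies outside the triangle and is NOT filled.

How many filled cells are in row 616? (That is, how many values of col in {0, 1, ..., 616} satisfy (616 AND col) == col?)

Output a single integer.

616 in binary = 1001101000
popcount(616) = number of 1-bits in 1001101000 = 4
A col c satisfies (616 AND c) == c iff every set bit of c is also set in 616; each of the 4 set bits of 616 can independently be on or off in c.
count = 2^4 = 16

Answer: 16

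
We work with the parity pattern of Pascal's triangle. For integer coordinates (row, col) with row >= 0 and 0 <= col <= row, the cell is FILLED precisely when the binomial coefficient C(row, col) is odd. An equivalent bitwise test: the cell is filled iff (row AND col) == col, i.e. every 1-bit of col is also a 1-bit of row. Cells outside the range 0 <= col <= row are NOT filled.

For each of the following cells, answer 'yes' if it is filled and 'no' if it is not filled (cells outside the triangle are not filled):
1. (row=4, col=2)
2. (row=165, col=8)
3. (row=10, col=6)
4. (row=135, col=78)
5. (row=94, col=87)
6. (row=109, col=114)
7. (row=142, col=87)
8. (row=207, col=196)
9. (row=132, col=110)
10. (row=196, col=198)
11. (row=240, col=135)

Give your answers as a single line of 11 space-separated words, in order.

(4,2): row=0b100, col=0b10, row AND col = 0b0 = 0; 0 != 2 -> empty
(165,8): row=0b10100101, col=0b1000, row AND col = 0b0 = 0; 0 != 8 -> empty
(10,6): row=0b1010, col=0b110, row AND col = 0b10 = 2; 2 != 6 -> empty
(135,78): row=0b10000111, col=0b1001110, row AND col = 0b110 = 6; 6 != 78 -> empty
(94,87): row=0b1011110, col=0b1010111, row AND col = 0b1010110 = 86; 86 != 87 -> empty
(109,114): col outside [0, 109] -> not filled
(142,87): row=0b10001110, col=0b1010111, row AND col = 0b110 = 6; 6 != 87 -> empty
(207,196): row=0b11001111, col=0b11000100, row AND col = 0b11000100 = 196; 196 == 196 -> filled
(132,110): row=0b10000100, col=0b1101110, row AND col = 0b100 = 4; 4 != 110 -> empty
(196,198): col outside [0, 196] -> not filled
(240,135): row=0b11110000, col=0b10000111, row AND col = 0b10000000 = 128; 128 != 135 -> empty

Answer: no no no no no no no yes no no no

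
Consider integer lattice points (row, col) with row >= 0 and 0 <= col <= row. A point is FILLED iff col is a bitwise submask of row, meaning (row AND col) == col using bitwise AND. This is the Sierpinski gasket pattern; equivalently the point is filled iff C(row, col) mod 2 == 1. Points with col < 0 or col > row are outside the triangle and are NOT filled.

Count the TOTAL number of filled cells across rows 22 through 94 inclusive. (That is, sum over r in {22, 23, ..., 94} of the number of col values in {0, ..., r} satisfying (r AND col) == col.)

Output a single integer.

Answer: 1040

Derivation:
r22=10110 pc3: +8 =8
r23=10111 pc4: +16 =24
r24=11000 pc2: +4 =28
r25=11001 pc3: +8 =36
r26=11010 pc3: +8 =44
r27=11011 pc4: +16 =60
r28=11100 pc3: +8 =68
r29=11101 pc4: +16 =84
r30=11110 pc4: +16 =100
r31=11111 pc5: +32 =132
r32=100000 pc1: +2 =134
r33=100001 pc2: +4 =138
r34=100010 pc2: +4 =142
r35=100011 pc3: +8 =150
r36=100100 pc2: +4 =154
r37=100101 pc3: +8 =162
r38=100110 pc3: +8 =170
r39=100111 pc4: +16 =186
r40=101000 pc2: +4 =190
r41=101001 pc3: +8 =198
r42=101010 pc3: +8 =206
r43=101011 pc4: +16 =222
r44=101100 pc3: +8 =230
r45=101101 pc4: +16 =246
r46=101110 pc4: +16 =262
r47=101111 pc5: +32 =294
r48=110000 pc2: +4 =298
r49=110001 pc3: +8 =306
r50=110010 pc3: +8 =314
r51=110011 pc4: +16 =330
r52=110100 pc3: +8 =338
r53=110101 pc4: +16 =354
r54=110110 pc4: +16 =370
r55=110111 pc5: +32 =402
r56=111000 pc3: +8 =410
r57=111001 pc4: +16 =426
r58=111010 pc4: +16 =442
r59=111011 pc5: +32 =474
r60=111100 pc4: +16 =490
r61=111101 pc5: +32 =522
r62=111110 pc5: +32 =554
r63=111111 pc6: +64 =618
r64=1000000 pc1: +2 =620
r65=1000001 pc2: +4 =624
r66=1000010 pc2: +4 =628
r67=1000011 pc3: +8 =636
r68=1000100 pc2: +4 =640
r69=1000101 pc3: +8 =648
r70=1000110 pc3: +8 =656
r71=1000111 pc4: +16 =672
r72=1001000 pc2: +4 =676
r73=1001001 pc3: +8 =684
r74=1001010 pc3: +8 =692
r75=1001011 pc4: +16 =708
r76=1001100 pc3: +8 =716
r77=1001101 pc4: +16 =732
r78=1001110 pc4: +16 =748
r79=1001111 pc5: +32 =780
r80=1010000 pc2: +4 =784
r81=1010001 pc3: +8 =792
r82=1010010 pc3: +8 =800
r83=1010011 pc4: +16 =816
r84=1010100 pc3: +8 =824
r85=1010101 pc4: +16 =840
r86=1010110 pc4: +16 =856
r87=1010111 pc5: +32 =888
r88=1011000 pc3: +8 =896
r89=1011001 pc4: +16 =912
r90=1011010 pc4: +16 =928
r91=1011011 pc5: +32 =960
r92=1011100 pc4: +16 =976
r93=1011101 pc5: +32 =1008
r94=1011110 pc5: +32 =1040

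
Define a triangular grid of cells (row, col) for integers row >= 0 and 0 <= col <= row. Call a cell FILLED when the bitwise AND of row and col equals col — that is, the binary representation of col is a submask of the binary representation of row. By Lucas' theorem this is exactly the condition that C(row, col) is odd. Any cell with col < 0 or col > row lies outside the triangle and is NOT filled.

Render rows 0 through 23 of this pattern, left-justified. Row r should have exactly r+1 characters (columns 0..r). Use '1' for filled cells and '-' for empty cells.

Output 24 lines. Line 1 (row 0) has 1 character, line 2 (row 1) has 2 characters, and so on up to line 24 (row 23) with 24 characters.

r0=0: 1
r1=1: 11
r2=10: 1-1
r3=11: 1111
r4=100: 1---1
r5=101: 11--11
r6=110: 1-1-1-1
r7=111: 11111111
r8=1000: 1-------1
r9=1001: 11------11
r10=1010: 1-1-----1-1
r11=1011: 1111----1111
r12=1100: 1---1---1---1
r13=1101: 11--11--11--11
r14=1110: 1-1-1-1-1-1-1-1
r15=1111: 1111111111111111
r16=10000: 1---------------1
r17=10001: 11--------------11
r18=10010: 1-1-------------1-1
r19=10011: 1111------------1111
r20=10100: 1---1-----------1---1
r21=10101: 11--11----------11--11
r22=10110: 1-1-1-1---------1-1-1-1
r23=10111: 11111111--------11111111

Answer: 1
11
1-1
1111
1---1
11--11
1-1-1-1
11111111
1-------1
11------11
1-1-----1-1
1111----1111
1---1---1---1
11--11--11--11
1-1-1-1-1-1-1-1
1111111111111111
1---------------1
11--------------11
1-1-------------1-1
1111------------1111
1---1-----------1---1
11--11----------11--11
1-1-1-1---------1-1-1-1
11111111--------11111111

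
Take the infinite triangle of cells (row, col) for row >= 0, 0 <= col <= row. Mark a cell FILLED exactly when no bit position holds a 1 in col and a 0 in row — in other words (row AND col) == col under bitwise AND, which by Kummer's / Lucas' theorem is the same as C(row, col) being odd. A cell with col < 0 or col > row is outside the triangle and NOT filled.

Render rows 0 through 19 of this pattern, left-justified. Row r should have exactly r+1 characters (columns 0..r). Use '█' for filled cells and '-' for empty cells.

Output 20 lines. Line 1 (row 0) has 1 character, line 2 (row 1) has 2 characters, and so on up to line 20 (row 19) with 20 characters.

Answer: █
██
█-█
████
█---█
██--██
█-█-█-█
████████
█-------█
██------██
█-█-----█-█
████----████
█---█---█---█
██--██--██--██
█-█-█-█-█-█-█-█
████████████████
█---------------█
██--------------██
█-█-------------█-█
████------------████

Derivation:
r0=0: █
r1=1: ██
r2=10: █-█
r3=11: ████
r4=100: █---█
r5=101: ██--██
r6=110: █-█-█-█
r7=111: ████████
r8=1000: █-------█
r9=1001: ██------██
r10=1010: █-█-----█-█
r11=1011: ████----████
r12=1100: █---█---█---█
r13=1101: ██--██--██--██
r14=1110: █-█-█-█-█-█-█-█
r15=1111: ████████████████
r16=10000: █---------------█
r17=10001: ██--------------██
r18=10010: █-█-------------█-█
r19=10011: ████------------████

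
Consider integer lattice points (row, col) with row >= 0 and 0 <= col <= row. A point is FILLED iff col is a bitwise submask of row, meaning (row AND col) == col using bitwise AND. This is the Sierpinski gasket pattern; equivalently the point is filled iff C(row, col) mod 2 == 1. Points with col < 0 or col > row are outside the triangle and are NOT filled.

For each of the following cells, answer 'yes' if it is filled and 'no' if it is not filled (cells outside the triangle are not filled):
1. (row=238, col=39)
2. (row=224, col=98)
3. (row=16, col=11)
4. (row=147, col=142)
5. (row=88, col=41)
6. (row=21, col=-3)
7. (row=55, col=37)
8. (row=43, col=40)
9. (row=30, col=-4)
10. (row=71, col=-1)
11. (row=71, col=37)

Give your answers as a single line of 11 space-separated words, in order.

(238,39): row=0b11101110, col=0b100111, row AND col = 0b100110 = 38; 38 != 39 -> empty
(224,98): row=0b11100000, col=0b1100010, row AND col = 0b1100000 = 96; 96 != 98 -> empty
(16,11): row=0b10000, col=0b1011, row AND col = 0b0 = 0; 0 != 11 -> empty
(147,142): row=0b10010011, col=0b10001110, row AND col = 0b10000010 = 130; 130 != 142 -> empty
(88,41): row=0b1011000, col=0b101001, row AND col = 0b1000 = 8; 8 != 41 -> empty
(21,-3): col outside [0, 21] -> not filled
(55,37): row=0b110111, col=0b100101, row AND col = 0b100101 = 37; 37 == 37 -> filled
(43,40): row=0b101011, col=0b101000, row AND col = 0b101000 = 40; 40 == 40 -> filled
(30,-4): col outside [0, 30] -> not filled
(71,-1): col outside [0, 71] -> not filled
(71,37): row=0b1000111, col=0b100101, row AND col = 0b101 = 5; 5 != 37 -> empty

Answer: no no no no no no yes yes no no no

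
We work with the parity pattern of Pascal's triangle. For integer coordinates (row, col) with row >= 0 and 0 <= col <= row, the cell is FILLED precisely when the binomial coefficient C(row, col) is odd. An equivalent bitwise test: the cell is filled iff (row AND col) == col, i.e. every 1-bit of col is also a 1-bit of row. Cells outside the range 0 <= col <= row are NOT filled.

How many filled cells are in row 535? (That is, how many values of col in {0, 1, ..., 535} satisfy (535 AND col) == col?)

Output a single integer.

Answer: 32

Derivation:
535 in binary = 1000010111
popcount(535) = number of 1-bits in 1000010111 = 5
A col c satisfies (535 AND c) == c iff every set bit of c is also set in 535; each of the 5 set bits of 535 can independently be on or off in c.
count = 2^5 = 32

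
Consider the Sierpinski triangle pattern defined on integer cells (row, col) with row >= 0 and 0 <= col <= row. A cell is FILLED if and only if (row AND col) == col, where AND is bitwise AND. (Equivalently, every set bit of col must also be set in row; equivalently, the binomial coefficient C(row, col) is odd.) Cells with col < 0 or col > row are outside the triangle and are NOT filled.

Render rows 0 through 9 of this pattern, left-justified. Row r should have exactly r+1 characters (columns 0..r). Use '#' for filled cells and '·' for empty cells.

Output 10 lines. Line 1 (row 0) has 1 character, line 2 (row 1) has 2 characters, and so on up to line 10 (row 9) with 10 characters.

r0=0: #
r1=1: ##
r2=10: #·#
r3=11: ####
r4=100: #···#
r5=101: ##··##
r6=110: #·#·#·#
r7=111: ########
r8=1000: #·······#
r9=1001: ##······##

Answer: #
##
#·#
####
#···#
##··##
#·#·#·#
########
#·······#
##······##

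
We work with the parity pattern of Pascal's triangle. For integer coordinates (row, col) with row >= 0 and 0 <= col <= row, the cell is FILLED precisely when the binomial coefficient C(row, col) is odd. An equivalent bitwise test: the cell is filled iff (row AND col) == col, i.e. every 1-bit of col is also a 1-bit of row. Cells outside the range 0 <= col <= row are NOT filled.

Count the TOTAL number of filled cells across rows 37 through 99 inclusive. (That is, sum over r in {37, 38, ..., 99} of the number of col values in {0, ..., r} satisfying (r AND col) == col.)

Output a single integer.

Answer: 986

Derivation:
r37=100101 pc3: +8 =8
r38=100110 pc3: +8 =16
r39=100111 pc4: +16 =32
r40=101000 pc2: +4 =36
r41=101001 pc3: +8 =44
r42=101010 pc3: +8 =52
r43=101011 pc4: +16 =68
r44=101100 pc3: +8 =76
r45=101101 pc4: +16 =92
r46=101110 pc4: +16 =108
r47=101111 pc5: +32 =140
r48=110000 pc2: +4 =144
r49=110001 pc3: +8 =152
r50=110010 pc3: +8 =160
r51=110011 pc4: +16 =176
r52=110100 pc3: +8 =184
r53=110101 pc4: +16 =200
r54=110110 pc4: +16 =216
r55=110111 pc5: +32 =248
r56=111000 pc3: +8 =256
r57=111001 pc4: +16 =272
r58=111010 pc4: +16 =288
r59=111011 pc5: +32 =320
r60=111100 pc4: +16 =336
r61=111101 pc5: +32 =368
r62=111110 pc5: +32 =400
r63=111111 pc6: +64 =464
r64=1000000 pc1: +2 =466
r65=1000001 pc2: +4 =470
r66=1000010 pc2: +4 =474
r67=1000011 pc3: +8 =482
r68=1000100 pc2: +4 =486
r69=1000101 pc3: +8 =494
r70=1000110 pc3: +8 =502
r71=1000111 pc4: +16 =518
r72=1001000 pc2: +4 =522
r73=1001001 pc3: +8 =530
r74=1001010 pc3: +8 =538
r75=1001011 pc4: +16 =554
r76=1001100 pc3: +8 =562
r77=1001101 pc4: +16 =578
r78=1001110 pc4: +16 =594
r79=1001111 pc5: +32 =626
r80=1010000 pc2: +4 =630
r81=1010001 pc3: +8 =638
r82=1010010 pc3: +8 =646
r83=1010011 pc4: +16 =662
r84=1010100 pc3: +8 =670
r85=1010101 pc4: +16 =686
r86=1010110 pc4: +16 =702
r87=1010111 pc5: +32 =734
r88=1011000 pc3: +8 =742
r89=1011001 pc4: +16 =758
r90=1011010 pc4: +16 =774
r91=1011011 pc5: +32 =806
r92=1011100 pc4: +16 =822
r93=1011101 pc5: +32 =854
r94=1011110 pc5: +32 =886
r95=1011111 pc6: +64 =950
r96=1100000 pc2: +4 =954
r97=1100001 pc3: +8 =962
r98=1100010 pc3: +8 =970
r99=1100011 pc4: +16 =986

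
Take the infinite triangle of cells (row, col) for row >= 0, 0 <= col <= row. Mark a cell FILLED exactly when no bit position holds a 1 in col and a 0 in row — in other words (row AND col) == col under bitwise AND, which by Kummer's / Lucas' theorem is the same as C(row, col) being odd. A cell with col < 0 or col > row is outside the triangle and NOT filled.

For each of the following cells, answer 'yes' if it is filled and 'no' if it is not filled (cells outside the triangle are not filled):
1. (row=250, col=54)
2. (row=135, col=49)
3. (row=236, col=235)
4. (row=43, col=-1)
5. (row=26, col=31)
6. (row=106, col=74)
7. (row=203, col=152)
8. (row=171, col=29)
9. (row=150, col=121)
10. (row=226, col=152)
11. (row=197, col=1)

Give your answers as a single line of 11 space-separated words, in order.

(250,54): row=0b11111010, col=0b110110, row AND col = 0b110010 = 50; 50 != 54 -> empty
(135,49): row=0b10000111, col=0b110001, row AND col = 0b1 = 1; 1 != 49 -> empty
(236,235): row=0b11101100, col=0b11101011, row AND col = 0b11101000 = 232; 232 != 235 -> empty
(43,-1): col outside [0, 43] -> not filled
(26,31): col outside [0, 26] -> not filled
(106,74): row=0b1101010, col=0b1001010, row AND col = 0b1001010 = 74; 74 == 74 -> filled
(203,152): row=0b11001011, col=0b10011000, row AND col = 0b10001000 = 136; 136 != 152 -> empty
(171,29): row=0b10101011, col=0b11101, row AND col = 0b1001 = 9; 9 != 29 -> empty
(150,121): row=0b10010110, col=0b1111001, row AND col = 0b10000 = 16; 16 != 121 -> empty
(226,152): row=0b11100010, col=0b10011000, row AND col = 0b10000000 = 128; 128 != 152 -> empty
(197,1): row=0b11000101, col=0b1, row AND col = 0b1 = 1; 1 == 1 -> filled

Answer: no no no no no yes no no no no yes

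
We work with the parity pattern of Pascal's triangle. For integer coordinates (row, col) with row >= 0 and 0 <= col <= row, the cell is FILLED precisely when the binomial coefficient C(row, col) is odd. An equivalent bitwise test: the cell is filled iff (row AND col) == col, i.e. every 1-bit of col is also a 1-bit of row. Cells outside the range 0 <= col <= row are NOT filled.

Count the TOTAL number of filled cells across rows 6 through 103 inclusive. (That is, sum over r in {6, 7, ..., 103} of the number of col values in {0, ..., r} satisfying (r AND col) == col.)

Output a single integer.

r6=110 pc2: +4 =4
r7=111 pc3: +8 =12
r8=1000 pc1: +2 =14
r9=1001 pc2: +4 =18
r10=1010 pc2: +4 =22
r11=1011 pc3: +8 =30
r12=1100 pc2: +4 =34
r13=1101 pc3: +8 =42
r14=1110 pc3: +8 =50
r15=1111 pc4: +16 =66
r16=10000 pc1: +2 =68
r17=10001 pc2: +4 =72
r18=10010 pc2: +4 =76
r19=10011 pc3: +8 =84
r20=10100 pc2: +4 =88
r21=10101 pc3: +8 =96
r22=10110 pc3: +8 =104
r23=10111 pc4: +16 =120
r24=11000 pc2: +4 =124
r25=11001 pc3: +8 =132
r26=11010 pc3: +8 =140
r27=11011 pc4: +16 =156
r28=11100 pc3: +8 =164
r29=11101 pc4: +16 =180
r30=11110 pc4: +16 =196
r31=11111 pc5: +32 =228
r32=100000 pc1: +2 =230
r33=100001 pc2: +4 =234
r34=100010 pc2: +4 =238
r35=100011 pc3: +8 =246
r36=100100 pc2: +4 =250
r37=100101 pc3: +8 =258
r38=100110 pc3: +8 =266
r39=100111 pc4: +16 =282
r40=101000 pc2: +4 =286
r41=101001 pc3: +8 =294
r42=101010 pc3: +8 =302
r43=101011 pc4: +16 =318
r44=101100 pc3: +8 =326
r45=101101 pc4: +16 =342
r46=101110 pc4: +16 =358
r47=101111 pc5: +32 =390
r48=110000 pc2: +4 =394
r49=110001 pc3: +8 =402
r50=110010 pc3: +8 =410
r51=110011 pc4: +16 =426
r52=110100 pc3: +8 =434
r53=110101 pc4: +16 =450
r54=110110 pc4: +16 =466
r55=110111 pc5: +32 =498
r56=111000 pc3: +8 =506
r57=111001 pc4: +16 =522
r58=111010 pc4: +16 =538
r59=111011 pc5: +32 =570
r60=111100 pc4: +16 =586
r61=111101 pc5: +32 =618
r62=111110 pc5: +32 =650
r63=111111 pc6: +64 =714
r64=1000000 pc1: +2 =716
r65=1000001 pc2: +4 =720
r66=1000010 pc2: +4 =724
r67=1000011 pc3: +8 =732
r68=1000100 pc2: +4 =736
r69=1000101 pc3: +8 =744
r70=1000110 pc3: +8 =752
r71=1000111 pc4: +16 =768
r72=1001000 pc2: +4 =772
r73=1001001 pc3: +8 =780
r74=1001010 pc3: +8 =788
r75=1001011 pc4: +16 =804
r76=1001100 pc3: +8 =812
r77=1001101 pc4: +16 =828
r78=1001110 pc4: +16 =844
r79=1001111 pc5: +32 =876
r80=1010000 pc2: +4 =880
r81=1010001 pc3: +8 =888
r82=1010010 pc3: +8 =896
r83=1010011 pc4: +16 =912
r84=1010100 pc3: +8 =920
r85=1010101 pc4: +16 =936
r86=1010110 pc4: +16 =952
r87=1010111 pc5: +32 =984
r88=1011000 pc3: +8 =992
r89=1011001 pc4: +16 =1008
r90=1011010 pc4: +16 =1024
r91=1011011 pc5: +32 =1056
r92=1011100 pc4: +16 =1072
r93=1011101 pc5: +32 =1104
r94=1011110 pc5: +32 =1136
r95=1011111 pc6: +64 =1200
r96=1100000 pc2: +4 =1204
r97=1100001 pc3: +8 =1212
r98=1100010 pc3: +8 =1220
r99=1100011 pc4: +16 =1236
r100=1100100 pc3: +8 =1244
r101=1100101 pc4: +16 =1260
r102=1100110 pc4: +16 =1276
r103=1100111 pc5: +32 =1308

Answer: 1308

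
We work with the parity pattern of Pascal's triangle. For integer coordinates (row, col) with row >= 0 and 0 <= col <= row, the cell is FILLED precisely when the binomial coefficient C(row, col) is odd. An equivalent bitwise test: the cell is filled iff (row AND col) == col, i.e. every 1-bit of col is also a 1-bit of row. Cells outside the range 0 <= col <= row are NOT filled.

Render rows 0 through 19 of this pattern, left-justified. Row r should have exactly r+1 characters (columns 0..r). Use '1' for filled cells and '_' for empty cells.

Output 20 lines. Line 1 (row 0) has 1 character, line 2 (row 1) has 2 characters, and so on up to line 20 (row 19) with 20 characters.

Answer: 1
11
1_1
1111
1___1
11__11
1_1_1_1
11111111
1_______1
11______11
1_1_____1_1
1111____1111
1___1___1___1
11__11__11__11
1_1_1_1_1_1_1_1
1111111111111111
1_______________1
11______________11
1_1_____________1_1
1111____________1111

Derivation:
r0=0: 1
r1=1: 11
r2=10: 1_1
r3=11: 1111
r4=100: 1___1
r5=101: 11__11
r6=110: 1_1_1_1
r7=111: 11111111
r8=1000: 1_______1
r9=1001: 11______11
r10=1010: 1_1_____1_1
r11=1011: 1111____1111
r12=1100: 1___1___1___1
r13=1101: 11__11__11__11
r14=1110: 1_1_1_1_1_1_1_1
r15=1111: 1111111111111111
r16=10000: 1_______________1
r17=10001: 11______________11
r18=10010: 1_1_____________1_1
r19=10011: 1111____________1111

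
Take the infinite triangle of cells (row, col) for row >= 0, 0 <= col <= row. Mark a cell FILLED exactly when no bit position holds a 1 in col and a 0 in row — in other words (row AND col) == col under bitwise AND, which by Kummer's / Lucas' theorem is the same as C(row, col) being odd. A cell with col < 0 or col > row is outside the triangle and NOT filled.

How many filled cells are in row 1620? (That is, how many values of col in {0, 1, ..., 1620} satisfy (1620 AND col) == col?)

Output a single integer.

Answer: 32

Derivation:
1620 in binary = 11001010100
popcount(1620) = number of 1-bits in 11001010100 = 5
A col c satisfies (1620 AND c) == c iff every set bit of c is also set in 1620; each of the 5 set bits of 1620 can independently be on or off in c.
count = 2^5 = 32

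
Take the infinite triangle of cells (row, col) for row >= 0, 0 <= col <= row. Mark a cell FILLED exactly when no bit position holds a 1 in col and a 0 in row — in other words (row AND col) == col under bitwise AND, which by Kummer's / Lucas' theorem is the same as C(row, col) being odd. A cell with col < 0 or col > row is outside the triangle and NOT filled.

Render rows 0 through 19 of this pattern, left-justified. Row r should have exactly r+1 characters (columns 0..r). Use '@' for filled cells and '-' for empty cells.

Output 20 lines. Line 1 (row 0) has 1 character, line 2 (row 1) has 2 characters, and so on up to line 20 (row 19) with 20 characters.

Answer: @
@@
@-@
@@@@
@---@
@@--@@
@-@-@-@
@@@@@@@@
@-------@
@@------@@
@-@-----@-@
@@@@----@@@@
@---@---@---@
@@--@@--@@--@@
@-@-@-@-@-@-@-@
@@@@@@@@@@@@@@@@
@---------------@
@@--------------@@
@-@-------------@-@
@@@@------------@@@@

Derivation:
r0=0: @
r1=1: @@
r2=10: @-@
r3=11: @@@@
r4=100: @---@
r5=101: @@--@@
r6=110: @-@-@-@
r7=111: @@@@@@@@
r8=1000: @-------@
r9=1001: @@------@@
r10=1010: @-@-----@-@
r11=1011: @@@@----@@@@
r12=1100: @---@---@---@
r13=1101: @@--@@--@@--@@
r14=1110: @-@-@-@-@-@-@-@
r15=1111: @@@@@@@@@@@@@@@@
r16=10000: @---------------@
r17=10001: @@--------------@@
r18=10010: @-@-------------@-@
r19=10011: @@@@------------@@@@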